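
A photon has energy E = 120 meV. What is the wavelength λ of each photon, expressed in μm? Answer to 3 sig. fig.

(h = 6.62607015e-34 J·s, c = 2.99792458e8 m/s, 1 eV = 1.602176634e-19 J.)
In SI units: E = 120 meV = 1.9226e-20 J.
Since λ = hc/E for a photon, λ = 1.033e-5 m.
Converting to μm: λ = 10.33 μm ≈ 10.3 μm.

10.3 μm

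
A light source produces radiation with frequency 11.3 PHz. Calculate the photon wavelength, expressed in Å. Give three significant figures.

265 Å

(c = 2.99792458e8 m/s.)
First convert: f = 11.3 PHz = 1.13e16 Hz.
The photon relation is λ = c/f, giving λ = 2.653e-8 m.
Converting to Å: λ = 265.3 Å ≈ 265 Å.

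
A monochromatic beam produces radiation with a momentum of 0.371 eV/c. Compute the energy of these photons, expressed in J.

5.94e-20 J

First convert: p = 0.371 eV/c = 1.9827e-28 kg·m/s.
Since E = pc for a photon, E = 5.944e-20 J.
So E ≈ 5.94e-20 J.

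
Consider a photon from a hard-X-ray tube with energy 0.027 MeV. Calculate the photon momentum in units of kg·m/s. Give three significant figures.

In SI units: E = 0.027 MeV = 4.3259e-15 J.
The photon relation is p = E/c, giving p = 1.443e-23 kg·m/s.
So p ≈ 1.44e-23 kg·m/s.

1.44e-23 kg·m/s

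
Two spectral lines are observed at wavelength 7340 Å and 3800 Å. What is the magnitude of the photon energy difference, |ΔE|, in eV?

1.57 eV

Using E = hc/λ: E₁ = 2.706·10^-19 J, E₂ = 5.227·10^-19 J.
|ΔE| = |2.706·10^-19 − 5.227·10^-19| = 2.52·10^-19 J = 1.57 eV.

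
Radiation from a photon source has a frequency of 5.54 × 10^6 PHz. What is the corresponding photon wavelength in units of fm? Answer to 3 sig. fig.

54.1 fm

(c = 2.99792458 × 10^8 m/s.)
First convert: f = 5.54 × 10^6 PHz = 5.54 × 10^21 Hz.
The photon relation is λ = c/f, giving λ = 5.411 × 10^-14 m.
Converting to fm: λ = 54.11 fm ≈ 54.1 fm.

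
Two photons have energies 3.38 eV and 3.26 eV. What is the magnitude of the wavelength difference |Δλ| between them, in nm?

Using λ = hc/E: λ₁ = 3.668 × 10^-7 m, λ₂ = 3.803 × 10^-7 m.
|Δλ| = |3.668 × 10^-7 − 3.803 × 10^-7| = 1.35 × 10^-8 m = 13.5 nm.

13.5 nm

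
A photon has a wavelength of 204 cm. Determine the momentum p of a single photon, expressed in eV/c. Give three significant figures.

Use h = 6.62607015 × 10^-34 J·s, c = 2.99792458 × 10^8 m/s, 1 eV = 1.602176634 × 10^-19 J.
Convert to SI: λ = 204 cm = 2.04 m.
For a photon p = h/λ, so p = 3.248 × 10^-34 kg·m/s.
Converting to eV/c: p = 6.078 × 10^-7 eV/c ≈ 6.08 × 10^-7 eV/c.

6.08 × 10^-7 eV/c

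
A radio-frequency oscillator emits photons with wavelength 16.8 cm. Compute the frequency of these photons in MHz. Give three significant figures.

1780 MHz

Use c = 2.99792458e8 m/s.
In SI units: λ = 16.8 cm = 0.168 m.
Since f = c/λ for a photon, f = 1.784e9 Hz.
Converting to MHz: f = 1784 MHz ≈ 1780 MHz.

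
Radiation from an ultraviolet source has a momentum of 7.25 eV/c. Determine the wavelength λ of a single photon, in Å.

1710 Å

Convert to SI: p = 7.25 eV/c = 3.8746e-27 kg·m/s.
The photon relation is λ = h/p, giving λ = 1.710e-7 m.
Converting to Å: λ = 1710 Å ≈ 1710 Å.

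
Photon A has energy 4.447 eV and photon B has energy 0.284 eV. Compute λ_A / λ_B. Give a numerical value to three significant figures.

λ_A = 2.788 × 10^-7 m (from energy = 4.447 eV, via λ = hc/E).
λ_B = 4.366 × 10^-6 m (from energy = 0.284 eV, via λ = hc/E).
Ratio = 2.788 × 10^-7 / 4.366 × 10^-6 = 0.0639.

0.0639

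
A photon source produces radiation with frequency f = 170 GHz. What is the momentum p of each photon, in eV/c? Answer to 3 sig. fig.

Take h = 6.62607015 × 10^-34 J·s, c = 2.99792458 × 10^8 m/s, 1 eV = 1.602176634 × 10^-19 J.
Convert to SI: f = 170 GHz = 1.7 × 10^11 Hz.
For a photon p = hf/c, so p = 3.757 × 10^-31 kg·m/s.
Converting to eV/c: p = 7.031 × 10^-4 eV/c ≈ 7.03 × 10^-4 eV/c.

7.03 × 10^-4 eV/c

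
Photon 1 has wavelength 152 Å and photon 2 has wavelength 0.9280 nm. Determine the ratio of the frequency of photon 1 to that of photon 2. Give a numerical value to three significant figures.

f_1 = 1.972e16 Hz (from wavelength = 152 Å, via f = c/λ).
f_2 = 3.231e17 Hz (from wavelength = 0.9280 nm, via f = c/λ).
Ratio = 1.972e16 / 3.231e17 = 0.0611.

0.0611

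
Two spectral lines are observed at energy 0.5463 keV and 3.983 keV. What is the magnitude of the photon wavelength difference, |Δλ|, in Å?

Using λ = hc/E: λ₁ = 2.2695·10^-9 m, λ₂ = 3.1128·10^-10 m.
|Δλ| = |2.2695·10^-9 − 3.1128·10^-10| = 1.96·10^-9 m = 19.6 Å.

19.6 Å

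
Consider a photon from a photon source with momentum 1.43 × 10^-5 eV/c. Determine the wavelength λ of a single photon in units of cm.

Take h = 6.62607015 × 10^-34 J·s, c = 2.99792458 × 10^8 m/s, 1 eV = 1.602176634 × 10^-19 J.
Convert to SI: p = 1.43 × 10^-5 eV/c = 7.6423 × 10^-33 kg·m/s.
Since λ = h/p for a photon, λ = 0.08670 m.
Converting to cm: λ = 8.670 cm ≈ 8.67 cm.

8.67 cm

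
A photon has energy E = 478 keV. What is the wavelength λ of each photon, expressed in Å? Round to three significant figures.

First convert: E = 478 keV = 7.6584e-14 J.
Since λ = hc/E for a photon, λ = 2.594e-12 m.
Converting to Å: λ = 0.02594 Å ≈ 0.0259 Å.

0.0259 Å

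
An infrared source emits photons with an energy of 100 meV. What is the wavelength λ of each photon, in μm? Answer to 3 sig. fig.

Take h = 6.62607015e-34 J·s, c = 2.99792458e8 m/s, 1 eV = 1.602176634e-19 J.
Convert to SI: E = 100 meV = 1.6022e-20 J.
Since λ = hc/E for a photon, λ = 1.240e-5 m.
Converting to μm: λ = 12.40 μm ≈ 12.4 μm.

12.4 μm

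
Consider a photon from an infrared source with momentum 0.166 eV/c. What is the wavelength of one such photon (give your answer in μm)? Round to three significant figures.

7.47 μm

First convert: p = 0.166 eV/c = 8.8715 × 10^-29 kg·m/s.
For a photon λ = h/p, so λ = 7.469 × 10^-6 m.
Converting to μm: λ = 7.469 μm ≈ 7.47 μm.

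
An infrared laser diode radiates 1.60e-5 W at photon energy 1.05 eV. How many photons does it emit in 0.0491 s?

4.67e12 photons

Total energy: E_total = P·t = 1.60e-5 × 0.0491 = 7.856e-7 J.
Per-photon energy: E = 1.682e-19 J.
N = E_total / E_photon = 4.67e12.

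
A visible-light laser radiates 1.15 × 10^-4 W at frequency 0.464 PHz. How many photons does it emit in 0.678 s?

Total energy: E_total = P·t = 1.15 × 10^-4 × 0.678 = 7.797 × 10^-5 J.
Per-photon energy: E = 3.074 × 10^-19 J.
N = E_total / E_photon = 2.54 × 10^14.

2.54 × 10^14 photons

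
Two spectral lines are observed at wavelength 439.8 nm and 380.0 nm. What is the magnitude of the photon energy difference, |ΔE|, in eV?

Using E = hc/λ: E₁ = 4.5167·10^-19 J, E₂ = 5.2275·10^-19 J.
|ΔE| = |4.5167·10^-19 − 5.2275·10^-19| = 7.11·10^-20 J = 0.444 eV.

0.444 eV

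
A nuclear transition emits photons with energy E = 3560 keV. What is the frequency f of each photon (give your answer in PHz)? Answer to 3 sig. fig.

In SI units: E = 3560 keV = 5.7037 × 10^-13 J.
The photon relation is f = E/h, giving f = 8.608 × 10^20 Hz.
Converting to PHz: f = 860800 PHz ≈ 8.61 × 10^5 PHz.

8.61 × 10^5 PHz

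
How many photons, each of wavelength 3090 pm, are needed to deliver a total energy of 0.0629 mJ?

9.78 × 10^11 photons

Per-photon energy: E = 6.429 × 10^-17 J (from wavelength = 3090 pm).
N = E_total / E_photon = 6.29 × 10^-5 J / 6.429 × 10^-17 J = 9.78 × 10^11.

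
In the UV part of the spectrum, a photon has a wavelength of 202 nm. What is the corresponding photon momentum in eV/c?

(h = 6.62607015 × 10^-34 J·s, c = 2.99792458 × 10^8 m/s, 1 eV = 1.602176634 × 10^-19 J.)
First convert: λ = 202 nm = 2.02 × 10^-7 m.
The photon relation is p = h/λ, giving p = 3.280 × 10^-27 kg·m/s.
Converting to eV/c: p = 6.138 eV/c ≈ 6.14 eV/c.

6.14 eV/c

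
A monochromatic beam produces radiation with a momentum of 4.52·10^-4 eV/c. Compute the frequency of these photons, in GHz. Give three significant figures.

109 GHz

(h = 6.62607015·10^-34 J·s, c = 2.99792458·10^8 m/s, 1 eV = 1.602176634·10^-19 J.)
First convert: p = 4.52·10^-4 eV/c = 2.4156·10^-31 kg·m/s.
Since f = pc/h for a photon, f = 1.093·10^11 Hz.
Converting to GHz: f = 109.3 GHz ≈ 109 GHz.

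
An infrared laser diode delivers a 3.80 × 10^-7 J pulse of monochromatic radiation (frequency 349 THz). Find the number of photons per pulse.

1.64 × 10^12 photons

Per-photon energy: E = 2.312 × 10^-19 J (from frequency = 349 THz).
N = E_total / E_photon = 3.80 × 10^-7 J / 2.312 × 10^-19 J = 1.64 × 10^12.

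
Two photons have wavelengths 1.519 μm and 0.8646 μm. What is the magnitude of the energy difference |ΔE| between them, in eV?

0.618 eV

Using E = hc/λ: E₁ = 1.3077e-19 J, E₂ = 2.2975e-19 J.
|ΔE| = |1.3077e-19 − 2.2975e-19| = 9.90e-20 J = 0.618 eV.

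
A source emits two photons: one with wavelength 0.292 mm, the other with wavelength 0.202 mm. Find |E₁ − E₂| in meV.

1.89 meV

Using E = hc/λ: E₁ = 6.803·10^-22 J, E₂ = 9.834·10^-22 J.
|ΔE| = |6.803·10^-22 − 9.834·10^-22| = 3.03·10^-22 J = 1.89 meV.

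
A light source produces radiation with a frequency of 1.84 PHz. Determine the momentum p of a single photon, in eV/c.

7.61 eV/c

Use h = 6.62607015e-34 J·s, c = 2.99792458e8 m/s, 1 eV = 1.602176634e-19 J.
Convert to SI: f = 1.84 PHz = 1.84e15 Hz.
Since p = hf/c for a photon, p = 4.067e-27 kg·m/s.
Converting to eV/c: p = 7.610 eV/c ≈ 7.61 eV/c.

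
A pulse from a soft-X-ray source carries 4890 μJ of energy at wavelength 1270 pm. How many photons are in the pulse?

3.13 × 10^13 photons

Per-photon energy: E = 1.564 × 10^-16 J (from wavelength = 1270 pm).
N = E_total / E_photon = 0.00489 J / 1.564 × 10^-16 J = 3.13 × 10^13.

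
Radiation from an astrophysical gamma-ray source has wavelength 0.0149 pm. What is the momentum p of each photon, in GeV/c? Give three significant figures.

Use h = 6.62607015 × 10^-34 J·s, c = 2.99792458 × 10^8 m/s, 1 eV = 1.602176634 × 10^-19 J.
First convert: λ = 0.0149 pm = 1.49 × 10^-14 m.
The photon relation is p = h/λ, giving p = 4.447 × 10^-20 kg·m/s.
Converting to GeV/c: p = 0.08321 GeV/c ≈ 0.0832 GeV/c.

0.0832 GeV/c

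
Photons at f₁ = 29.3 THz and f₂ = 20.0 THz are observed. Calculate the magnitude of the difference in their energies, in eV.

0.0385 eV

Using E = hf: E₁ = 1.941 × 10^-20 J, E₂ = 1.325 × 10^-20 J.
|ΔE| = |1.941 × 10^-20 − 1.325 × 10^-20| = 6.16 × 10^-21 J = 0.0385 eV.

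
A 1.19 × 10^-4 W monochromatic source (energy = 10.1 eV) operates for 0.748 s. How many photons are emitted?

Total energy: E_total = P·t = 1.19 × 10^-4 × 0.748 = 8.901 × 10^-5 J.
Per-photon energy: E = 1.618 × 10^-18 J.
N = E_total / E_photon = 5.50 × 10^13.

5.50 × 10^13 photons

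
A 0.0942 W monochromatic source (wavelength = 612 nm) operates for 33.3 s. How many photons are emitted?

Total energy: E_total = P·t = 0.0942 × 33.3 = 3.137 J.
Per-photon energy: E = 3.246e-19 J.
N = E_total / E_photon = 9.66e18.

9.66e18 photons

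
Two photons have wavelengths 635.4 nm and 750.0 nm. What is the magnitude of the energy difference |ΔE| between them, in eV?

Using E = hc/λ: E₁ = 3.1263e-19 J, E₂ = 2.6486e-19 J.
|ΔE| = |3.1263e-19 − 2.6486e-19| = 4.78e-20 J = 0.298 eV.

0.298 eV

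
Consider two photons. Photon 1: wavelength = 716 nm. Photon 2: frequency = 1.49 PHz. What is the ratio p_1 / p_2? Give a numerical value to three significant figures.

p_1 = 9.254 × 10^-28 kg·m/s (from wavelength = 716 nm, via p = h/λ).
p_2 = 3.293 × 10^-27 kg·m/s (from frequency = 1.49 PHz, via p = hf/c).
Ratio = 9.254 × 10^-28 / 3.293 × 10^-27 = 0.281.

0.281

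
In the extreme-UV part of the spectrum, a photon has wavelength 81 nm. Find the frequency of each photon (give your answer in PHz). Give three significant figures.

3.70 PHz

Take c = 2.99792458 × 10^8 m/s.
First convert: λ = 81 nm = 8.1 × 10^-8 m.
The photon relation is f = c/λ, giving f = 3.701 × 10^15 Hz.
Converting to PHz: f = 3.701 PHz ≈ 3.70 PHz.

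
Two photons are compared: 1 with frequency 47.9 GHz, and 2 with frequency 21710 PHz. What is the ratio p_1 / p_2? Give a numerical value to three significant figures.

p_1 = 1.059·10^-31 kg·m/s (from frequency = 47.9 GHz, via p = hf/c).
p_2 = 4.798·10^-23 kg·m/s (from frequency = 21710 PHz, via p = hf/c).
Ratio = 1.059·10^-31 / 4.798·10^-23 = 2.21·10^-9.

2.21·10^-9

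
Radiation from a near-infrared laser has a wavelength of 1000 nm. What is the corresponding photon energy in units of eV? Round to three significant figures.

First convert: λ = 1000 nm = 1.0e-6 m.
For a photon E = hc/λ, so E = 1.986e-19 J.
Converting to eV: E = 1.240 eV ≈ 1.24 eV.

1.24 eV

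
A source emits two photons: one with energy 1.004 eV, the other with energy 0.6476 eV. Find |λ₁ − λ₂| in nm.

680 nm

Using λ = hc/E: λ₁ = 1.2349e-6 m, λ₂ = 1.9145e-6 m.
|Δλ| = |1.2349e-6 − 1.9145e-6| = 6.80e-7 m = 680 nm.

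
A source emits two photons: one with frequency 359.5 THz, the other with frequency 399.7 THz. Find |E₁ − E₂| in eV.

0.166 eV

Using E = hf: E₁ = 2.3821 × 10^-19 J, E₂ = 2.6484 × 10^-19 J.
|ΔE| = |2.3821 × 10^-19 − 2.6484 × 10^-19| = 2.66 × 10^-20 J = 0.166 eV.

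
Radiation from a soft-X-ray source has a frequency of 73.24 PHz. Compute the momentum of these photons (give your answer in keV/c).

0.303 keV/c

First convert: f = 73.24 PHz = 7.324 × 10^16 Hz.
Apply p = hf/c: p = 1.619 × 10^-25 kg·m/s.
Converting to keV/c: p = 0.3029 keV/c ≈ 0.303 keV/c.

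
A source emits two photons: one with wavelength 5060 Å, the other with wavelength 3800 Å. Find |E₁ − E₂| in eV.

0.812 eV

Using E = hc/λ: E₁ = 3.926 × 10^-19 J, E₂ = 5.227 × 10^-19 J.
|ΔE| = |3.926 × 10^-19 − 5.227 × 10^-19| = 1.30 × 10^-19 J = 0.812 eV.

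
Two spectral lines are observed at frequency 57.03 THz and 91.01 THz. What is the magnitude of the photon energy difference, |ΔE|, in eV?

0.141 eV

Using E = hf: E₁ = 3.7788 × 10^-20 J, E₂ = 6.0304 × 10^-20 J.
|ΔE| = |3.7788 × 10^-20 − 6.0304 × 10^-20| = 2.25 × 10^-20 J = 0.141 eV.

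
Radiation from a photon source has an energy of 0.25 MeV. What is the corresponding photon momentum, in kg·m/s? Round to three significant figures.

1.34 × 10^-22 kg·m/s

Take c = 2.99792458 × 10^8 m/s, 1 eV = 1.602176634 × 10^-19 J.
First convert: E = 0.25 MeV = 4.0054 × 10^-14 J.
For a photon p = E/c, so p = 1.336 × 10^-22 kg·m/s.
So p ≈ 1.34 × 10^-22 kg·m/s.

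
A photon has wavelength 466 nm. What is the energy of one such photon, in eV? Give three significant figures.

Convert to SI: λ = 466 nm = 4.66 × 10^-7 m.
Apply E = hc/λ: E = 4.263 × 10^-19 J.
Converting to eV: E = 2.661 eV ≈ 2.66 eV.

2.66 eV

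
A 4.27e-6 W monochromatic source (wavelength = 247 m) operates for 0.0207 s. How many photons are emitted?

1.10e20 photons

Total energy: E_total = P·t = 4.27e-6 × 0.0207 = 8.839e-8 J.
Per-photon energy: E = 8.042e-28 J.
N = E_total / E_photon = 1.10e20.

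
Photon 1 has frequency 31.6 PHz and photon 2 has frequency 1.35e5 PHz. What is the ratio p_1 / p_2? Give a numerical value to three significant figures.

p_1 = 6.984e-26 kg·m/s (from frequency = 31.6 PHz, via p = hf/c).
p_2 = 2.984e-22 kg·m/s (from frequency = 1.35e5 PHz, via p = hf/c).
Ratio = 6.984e-26 / 2.984e-22 = 2.34e-4.

2.34e-4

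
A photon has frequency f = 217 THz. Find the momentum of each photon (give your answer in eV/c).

0.897 eV/c

(h = 6.62607015e-34 J·s, c = 2.99792458e8 m/s, 1 eV = 1.602176634e-19 J.)
In SI units: f = 217 THz = 2.17e14 Hz.
Since p = hf/c for a photon, p = 4.796e-28 kg·m/s.
Converting to eV/c: p = 0.8974 eV/c ≈ 0.897 eV/c.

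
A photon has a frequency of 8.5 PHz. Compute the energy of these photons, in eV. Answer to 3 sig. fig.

35.2 eV

In SI units: f = 8.5 PHz = 8.5e15 Hz.
For a photon E = hf, so E = 5.632e-18 J.
Converting to eV: E = 35.15 eV ≈ 35.2 eV.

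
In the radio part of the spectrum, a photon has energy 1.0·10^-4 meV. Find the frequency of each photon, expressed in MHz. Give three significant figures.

Take h = 6.62607015·10^-34 J·s, 1 eV = 1.602176634·10^-19 J.
First convert: E = 1.0·10^-4 meV = 1.6022·10^-26 J.
The photon relation is f = E/h, giving f = 2.418·10^7 Hz.
Converting to MHz: f = 24.18 MHz ≈ 24.2 MHz.

24.2 MHz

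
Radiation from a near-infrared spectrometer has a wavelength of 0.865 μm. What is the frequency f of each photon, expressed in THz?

(c = 2.99792458 × 10^8 m/s.)
First convert: λ = 0.865 μm = 8.65 × 10^-7 m.
For a photon f = c/λ, so f = 3.466 × 10^14 Hz.
Converting to THz: f = 346.6 THz ≈ 347 THz.

347 THz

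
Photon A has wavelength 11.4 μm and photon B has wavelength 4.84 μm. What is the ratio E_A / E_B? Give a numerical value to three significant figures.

0.425

E_A = 1.742 × 10^-20 J (from wavelength = 11.4 μm, via E = hc/λ).
E_B = 4.104 × 10^-20 J (from wavelength = 4.84 μm, via E = hc/λ).
Ratio = 1.742 × 10^-20 / 4.104 × 10^-20 = 0.425.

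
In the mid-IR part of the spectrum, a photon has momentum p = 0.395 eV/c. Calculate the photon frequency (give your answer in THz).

95.5 THz

(h = 6.62607015e-34 J·s, c = 2.99792458e8 m/s, 1 eV = 1.602176634e-19 J.)
First convert: p = 0.395 eV/c = 2.1110e-28 kg·m/s.
Since f = pc/h for a photon, f = 9.551e13 Hz.
Converting to THz: f = 95.51 THz ≈ 95.5 THz.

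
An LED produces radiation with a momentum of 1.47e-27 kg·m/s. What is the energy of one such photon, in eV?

(c = 2.99792458e8 m/s, 1 eV = 1.602176634e-19 J.)
The photon relation is E = pc, giving E = 4.407e-19 J.
Converting to eV: E = 2.751 eV ≈ 2.75 eV.

2.75 eV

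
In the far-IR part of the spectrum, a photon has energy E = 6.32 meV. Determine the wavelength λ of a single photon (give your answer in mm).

0.196 mm

Use h = 6.62607015 × 10^-34 J·s, c = 2.99792458 × 10^8 m/s, 1 eV = 1.602176634 × 10^-19 J.
In SI units: E = 6.32 meV = 1.0126 × 10^-21 J.
For a photon λ = hc/E, so λ = 1.962 × 10^-4 m.
Converting to mm: λ = 0.1962 mm ≈ 0.196 mm.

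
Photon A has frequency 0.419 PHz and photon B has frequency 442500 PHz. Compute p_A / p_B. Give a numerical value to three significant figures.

p_A = 9.261·10^-28 kg·m/s (from frequency = 0.419 PHz, via p = hf/c).
p_B = 9.780·10^-22 kg·m/s (from frequency = 442500 PHz, via p = hf/c).
Ratio = 9.261·10^-28 / 9.780·10^-22 = 9.47·10^-7.

9.47·10^-7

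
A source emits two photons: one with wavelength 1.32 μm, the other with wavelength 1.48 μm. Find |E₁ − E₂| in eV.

0.102 eV

Using E = hc/λ: E₁ = 1.505·10^-19 J, E₂ = 1.342·10^-19 J.
|ΔE| = |1.505·10^-19 − 1.342·10^-19| = 1.63·10^-20 J = 0.102 eV.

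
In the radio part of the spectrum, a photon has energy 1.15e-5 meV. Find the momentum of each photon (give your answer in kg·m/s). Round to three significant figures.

6.15e-36 kg·m/s

Use c = 2.99792458e8 m/s, 1 eV = 1.602176634e-19 J.
First convert: E = 1.15e-5 meV = 1.8425e-27 J.
Since p = E/c for a photon, p = 6.146e-36 kg·m/s.
So p ≈ 6.15e-36 kg·m/s.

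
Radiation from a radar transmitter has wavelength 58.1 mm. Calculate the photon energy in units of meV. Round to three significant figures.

0.0213 meV

In SI units: λ = 58.1 mm = 0.0581 m.
For a photon E = hc/λ, so E = 3.419e-24 J.
Converting to meV: E = 0.02134 meV ≈ 0.0213 meV.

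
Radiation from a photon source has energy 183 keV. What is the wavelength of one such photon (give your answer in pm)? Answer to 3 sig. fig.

Use h = 6.62607015 × 10^-34 J·s, c = 2.99792458 × 10^8 m/s, 1 eV = 1.602176634 × 10^-19 J.
In SI units: E = 183 keV = 2.9320 × 10^-14 J.
Apply λ = hc/E: λ = 6.775 × 10^-12 m.
Converting to pm: λ = 6.775 pm ≈ 6.78 pm.

6.78 pm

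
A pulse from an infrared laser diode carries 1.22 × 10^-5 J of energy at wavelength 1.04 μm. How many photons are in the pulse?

Per-photon energy: E = 1.910 × 10^-19 J (from wavelength = 1.04 μm).
N = E_total / E_photon = 1.22 × 10^-5 J / 1.910 × 10^-19 J = 6.39 × 10^13.

6.39 × 10^13 photons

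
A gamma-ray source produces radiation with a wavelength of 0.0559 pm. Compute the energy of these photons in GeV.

(h = 6.62607015e-34 J·s, c = 2.99792458e8 m/s, 1 eV = 1.602176634e-19 J.)
Convert to SI: λ = 0.0559 pm = 5.59e-14 m.
Since E = hc/λ for a photon, E = 3.554e-12 J.
Converting to GeV: E = 0.02218 GeV ≈ 0.0222 GeV.

0.0222 GeV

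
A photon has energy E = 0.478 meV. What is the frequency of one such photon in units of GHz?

Use h = 6.62607015·10^-34 J·s, 1 eV = 1.602176634·10^-19 J.
Convert to SI: E = 0.478 meV = 7.6584·10^-23 J.
The photon relation is f = E/h, giving f = 1.156·10^11 Hz.
Converting to GHz: f = 115.6 GHz ≈ 116 GHz.

116 GHz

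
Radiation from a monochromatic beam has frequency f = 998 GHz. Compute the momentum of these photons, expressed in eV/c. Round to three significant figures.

Convert to SI: f = 998 GHz = 9.98 × 10^11 Hz.
Apply p = hf/c: p = 2.206 × 10^-30 kg·m/s.
Converting to eV/c: p = 0.004127 eV/c ≈ 4.13 × 10^-3 eV/c.

4.13 × 10^-3 eV/c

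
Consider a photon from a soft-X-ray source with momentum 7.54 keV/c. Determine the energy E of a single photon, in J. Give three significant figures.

(c = 2.99792458 × 10^8 m/s, 1 eV = 1.602176634 × 10^-19 J.)
In SI units: p = 7.54 keV/c = 4.0296 × 10^-24 kg·m/s.
The photon relation is E = pc, giving E = 1.208 × 10^-15 J.
So E ≈ 1.21 × 10^-15 J.

1.21 × 10^-15 J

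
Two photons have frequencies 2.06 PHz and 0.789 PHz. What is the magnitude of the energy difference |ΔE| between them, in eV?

Using E = hf: E₁ = 1.365e-18 J, E₂ = 5.228e-19 J.
|ΔE| = |1.365e-18 − 5.228e-19| = 8.42e-19 J = 5.26 eV.

5.26 eV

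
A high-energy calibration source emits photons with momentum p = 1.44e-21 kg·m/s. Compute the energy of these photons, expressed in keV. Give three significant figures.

2690 keV

Use c = 2.99792458e8 m/s, 1 eV = 1.602176634e-19 J.
Apply E = pc: E = 4.317e-13 J.
Converting to keV: E = 2694 keV ≈ 2690 keV.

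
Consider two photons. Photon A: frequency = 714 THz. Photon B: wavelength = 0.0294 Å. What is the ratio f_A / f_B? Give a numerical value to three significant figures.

7.00 × 10^-6

f_A = 7.140 × 10^14 Hz (from frequency = 714 THz, via f given directly).
f_B = 1.020 × 10^20 Hz (from wavelength = 0.0294 Å, via f = c/λ).
Ratio = 7.140 × 10^14 / 1.020 × 10^20 = 7.00 × 10^-6.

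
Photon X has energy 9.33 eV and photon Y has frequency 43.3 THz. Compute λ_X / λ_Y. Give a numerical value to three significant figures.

λ_X = 1.329e-7 m (from energy = 9.33 eV, via λ = hc/E).
λ_Y = 6.924e-6 m (from frequency = 43.3 THz, via λ = c/f).
Ratio = 1.329e-7 / 6.924e-6 = 0.0192.

0.0192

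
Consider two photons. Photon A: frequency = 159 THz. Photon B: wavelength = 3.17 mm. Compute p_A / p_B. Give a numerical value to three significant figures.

1680

p_A = 3.514e-28 kg·m/s (from frequency = 159 THz, via p = hf/c).
p_B = 2.090e-31 kg·m/s (from wavelength = 3.17 mm, via p = h/λ).
Ratio = 3.514e-28 / 2.090e-31 = 1680.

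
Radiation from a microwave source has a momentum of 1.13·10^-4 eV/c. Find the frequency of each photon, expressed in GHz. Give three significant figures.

(h = 6.62607015·10^-34 J·s, c = 2.99792458·10^8 m/s, 1 eV = 1.602176634·10^-19 J.)
First convert: p = 1.13·10^-4 eV/c = 6.0390·10^-32 kg·m/s.
The photon relation is f = pc/h, giving f = 2.732·10^10 Hz.
Converting to GHz: f = 27.32 GHz ≈ 27.3 GHz.

27.3 GHz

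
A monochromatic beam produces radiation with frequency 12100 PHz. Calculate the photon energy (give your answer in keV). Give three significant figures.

Use h = 6.62607015·10^-34 J·s, 1 eV = 1.602176634·10^-19 J.
In SI units: f = 12100 PHz = 1.21·10^19 Hz.
The photon relation is E = hf, giving E = 8.018·10^-15 J.
Converting to keV: E = 50.04 keV ≈ 50.0 keV.

50.0 keV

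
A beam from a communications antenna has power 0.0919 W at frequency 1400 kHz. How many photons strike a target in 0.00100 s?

Total energy: E_total = P·t = 0.0919 × 0.00100 = 9.190 × 10^-5 J.
Per-photon energy: E = 9.276 × 10^-28 J.
N = E_total / E_photon = 9.91 × 10^22.

9.91 × 10^22 photons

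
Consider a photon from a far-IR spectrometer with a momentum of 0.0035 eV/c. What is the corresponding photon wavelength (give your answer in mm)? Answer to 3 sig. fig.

Use h = 6.62607015e-34 J·s, c = 2.99792458e8 m/s, 1 eV = 1.602176634e-19 J.
First convert: p = 0.0035 eV/c = 1.8705e-30 kg·m/s.
For a photon λ = h/p, so λ = 3.542e-4 m.
Converting to mm: λ = 0.3542 mm ≈ 0.354 mm.

0.354 mm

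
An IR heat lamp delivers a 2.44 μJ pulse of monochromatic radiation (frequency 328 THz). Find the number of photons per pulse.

1.12e13 photons

Per-photon energy: E = 2.173e-19 J (from frequency = 328 THz).
N = E_total / E_photon = 2.44e-6 J / 2.173e-19 J = 1.12e13.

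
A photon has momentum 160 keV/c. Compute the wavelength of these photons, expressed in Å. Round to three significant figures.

Convert to SI: p = 160 keV/c = 8.5509e-23 kg·m/s.
Since λ = h/p for a photon, λ = 7.749e-12 m.
Converting to Å: λ = 0.07749 Å ≈ 0.0775 Å.

0.0775 Å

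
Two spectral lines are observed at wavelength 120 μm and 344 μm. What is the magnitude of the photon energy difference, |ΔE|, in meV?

Using E = hc/λ: E₁ = 1.655e-21 J, E₂ = 5.775e-22 J.
|ΔE| = |1.655e-21 − 5.775e-22| = 1.08e-21 J = 6.73 meV.

6.73 meV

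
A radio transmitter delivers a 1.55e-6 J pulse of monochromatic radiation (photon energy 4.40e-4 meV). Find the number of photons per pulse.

Per-photon energy: E = 7.050e-26 J (from energy = 4.40e-4 meV).
N = E_total / E_photon = 1.55e-6 J / 7.050e-26 J = 2.20e19.

2.20e19 photons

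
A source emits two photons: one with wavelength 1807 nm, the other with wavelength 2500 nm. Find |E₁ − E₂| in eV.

Using E = hc/λ: E₁ = 1.0993 × 10^-19 J, E₂ = 7.9458 × 10^-20 J.
|ΔE| = |1.0993 × 10^-19 − 7.9458 × 10^-20| = 3.05 × 10^-20 J = 0.190 eV.

0.190 eV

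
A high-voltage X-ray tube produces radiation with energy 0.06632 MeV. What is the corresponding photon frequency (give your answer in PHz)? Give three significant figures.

1.60 × 10^4 PHz

(h = 6.62607015 × 10^-34 J·s, 1 eV = 1.602176634 × 10^-19 J.)
In SI units: E = 0.06632 MeV = 1.0626 × 10^-14 J.
Apply f = E/h: f = 1.604 × 10^19 Hz.
Converting to PHz: f = 16040 PHz ≈ 1.60 × 10^4 PHz.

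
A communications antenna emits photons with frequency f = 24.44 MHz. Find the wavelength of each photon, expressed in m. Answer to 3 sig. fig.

Take c = 2.99792458 × 10^8 m/s.
First convert: f = 24.44 MHz = 2.444 × 10^7 Hz.
Since λ = c/f for a photon, λ = 12.27 m.
So λ ≈ 12.3 m.

12.3 m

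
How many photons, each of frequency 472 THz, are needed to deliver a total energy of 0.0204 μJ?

6.52e10 photons

Per-photon energy: E = 3.128e-19 J (from frequency = 472 THz).
N = E_total / E_photon = 2.04e-8 J / 3.128e-19 J = 6.52e10.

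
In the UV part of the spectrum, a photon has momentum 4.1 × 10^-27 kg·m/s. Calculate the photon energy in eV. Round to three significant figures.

7.67 eV

Use c = 2.99792458 × 10^8 m/s, 1 eV = 1.602176634 × 10^-19 J.
For a photon E = pc, so E = 1.229 × 10^-18 J.
Converting to eV: E = 7.672 eV ≈ 7.67 eV.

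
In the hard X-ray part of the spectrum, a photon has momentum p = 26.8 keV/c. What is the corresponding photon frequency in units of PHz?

6480 PHz

(h = 6.62607015e-34 J·s, c = 2.99792458e8 m/s, 1 eV = 1.602176634e-19 J.)
In SI units: p = 26.8 keV/c = 1.4323e-23 kg·m/s.
For a photon f = pc/h, so f = 6.480e18 Hz.
Converting to PHz: f = 6480 PHz ≈ 6480 PHz.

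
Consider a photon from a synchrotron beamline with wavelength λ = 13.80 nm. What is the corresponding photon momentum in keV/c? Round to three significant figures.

0.0898 keV/c

Convert to SI: λ = 13.80 nm = 1.380 × 10^-8 m.
Apply p = h/λ: p = 4.802 × 10^-26 kg·m/s.
Converting to keV/c: p = 0.08984 keV/c ≈ 0.0898 keV/c.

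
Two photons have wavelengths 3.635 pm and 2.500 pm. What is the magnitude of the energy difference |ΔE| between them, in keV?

155 keV

Using E = hc/λ: E₁ = 5.4648e-14 J, E₂ = 7.9458e-14 J.
|ΔE| = |5.4648e-14 − 7.9458e-14| = 2.48e-14 J = 155 keV.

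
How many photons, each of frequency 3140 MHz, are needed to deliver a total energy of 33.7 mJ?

Per-photon energy: E = 2.081e-24 J (from frequency = 3140 MHz).
N = E_total / E_photon = 0.0337 J / 2.081e-24 J = 1.62e22.

1.62e22 photons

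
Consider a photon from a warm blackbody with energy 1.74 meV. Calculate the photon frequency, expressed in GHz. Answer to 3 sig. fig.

First convert: E = 1.74 meV = 2.7878·10^-22 J.
Since f = E/h for a photon, f = 4.207·10^11 Hz.
Converting to GHz: f = 420.7 GHz ≈ 421 GHz.

421 GHz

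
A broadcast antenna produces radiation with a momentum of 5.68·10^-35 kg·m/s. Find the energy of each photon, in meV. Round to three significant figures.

1.06·10^-4 meV

Take c = 2.99792458·10^8 m/s, 1 eV = 1.602176634·10^-19 J.
The photon relation is E = pc, giving E = 1.703·10^-26 J.
Converting to meV: E = 1.063·10^-4 meV ≈ 1.06·10^-4 meV.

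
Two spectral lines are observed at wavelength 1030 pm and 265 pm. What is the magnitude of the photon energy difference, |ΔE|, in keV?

3.47 keV

Using E = hc/λ: E₁ = 1.929e-16 J, E₂ = 7.496e-16 J.
|ΔE| = |1.929e-16 − 7.496e-16| = 5.57e-16 J = 3.47 keV.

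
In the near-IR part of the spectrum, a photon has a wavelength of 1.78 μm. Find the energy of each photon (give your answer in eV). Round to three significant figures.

In SI units: λ = 1.78 μm = 1.78e-6 m.
Since E = hc/λ for a photon, E = 1.116e-19 J.
Converting to eV: E = 0.6965 eV ≈ 0.697 eV.

0.697 eV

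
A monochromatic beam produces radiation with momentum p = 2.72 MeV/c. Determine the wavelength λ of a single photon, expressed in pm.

0.456 pm

In SI units: p = 2.72 MeV/c = 1.4536 × 10^-21 kg·m/s.
The photon relation is λ = h/p, giving λ = 4.558 × 10^-13 m.
Converting to pm: λ = 0.4558 pm ≈ 0.456 pm.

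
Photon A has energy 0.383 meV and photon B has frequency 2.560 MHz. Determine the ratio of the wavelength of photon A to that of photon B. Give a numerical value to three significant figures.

2.76e-5

λ_A = 0.003237 m (from energy = 0.383 meV, via λ = hc/E).
λ_B = 117.1 m (from frequency = 2.560 MHz, via λ = c/f).
Ratio = 0.003237 / 117.1 = 2.76e-5.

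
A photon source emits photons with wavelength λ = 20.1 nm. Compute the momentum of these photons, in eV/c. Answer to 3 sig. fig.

Use h = 6.62607015 × 10^-34 J·s, c = 2.99792458 × 10^8 m/s, 1 eV = 1.602176634 × 10^-19 J.
In SI units: λ = 20.1 nm = 2.01 × 10^-8 m.
Apply p = h/λ: p = 3.297 × 10^-26 kg·m/s.
Converting to eV/c: p = 61.68 eV/c ≈ 61.7 eV/c.

61.7 eV/c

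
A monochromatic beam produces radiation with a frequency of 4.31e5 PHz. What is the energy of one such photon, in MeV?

Take h = 6.62607015e-34 J·s, 1 eV = 1.602176634e-19 J.
First convert: f = 4.31e5 PHz = 4.31e20 Hz.
Apply E = hf: E = 2.856e-13 J.
Converting to MeV: E = 1.782 MeV ≈ 1.78 MeV.

1.78 MeV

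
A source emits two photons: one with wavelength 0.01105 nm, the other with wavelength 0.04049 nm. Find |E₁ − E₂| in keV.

Using E = hc/λ: E₁ = 1.7977e-14 J, E₂ = 4.9060e-15 J.
|ΔE| = |1.7977e-14 − 4.9060e-15| = 1.31e-14 J = 81.6 keV.

81.6 keV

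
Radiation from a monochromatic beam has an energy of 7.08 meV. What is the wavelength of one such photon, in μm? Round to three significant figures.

In SI units: E = 7.08 meV = 1.1343e-21 J.
Apply λ = hc/E: λ = 1.751e-4 m.
Converting to μm: λ = 175.1 μm ≈ 175 μm.

175 μm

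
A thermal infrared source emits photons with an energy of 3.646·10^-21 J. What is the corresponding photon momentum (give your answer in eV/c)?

Use c = 2.99792458·10^8 m/s, 1 eV = 1.602176634·10^-19 J.
For a photon p = E/c, so p = 1.216·10^-29 kg·m/s.
Converting to eV/c: p = 0.02276 eV/c ≈ 0.0228 eV/c.

0.0228 eV/c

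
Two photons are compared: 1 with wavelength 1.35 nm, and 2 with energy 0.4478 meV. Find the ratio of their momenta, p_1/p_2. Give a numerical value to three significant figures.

p_1 = 4.908 × 10^-25 kg·m/s (from wavelength = 1.35 nm, via p = h/λ).
p_2 = 2.393 × 10^-31 kg·m/s (from energy = 0.4478 meV, via p = E/c).
Ratio = 4.908 × 10^-25 / 2.393 × 10^-31 = 2.05 × 10^6.

2.05 × 10^6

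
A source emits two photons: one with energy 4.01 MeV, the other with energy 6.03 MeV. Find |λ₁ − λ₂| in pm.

Using λ = hc/E: λ₁ = 3.092 × 10^-13 m, λ₂ = 2.056 × 10^-13 m.
|Δλ| = |3.092 × 10^-13 − 2.056 × 10^-13| = 1.04 × 10^-13 m = 0.104 pm.

0.104 pm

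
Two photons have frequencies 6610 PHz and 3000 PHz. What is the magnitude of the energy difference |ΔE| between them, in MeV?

Using E = hf: E₁ = 4.380e-15 J, E₂ = 1.988e-15 J.
|ΔE| = |4.380e-15 − 1.988e-15| = 2.39e-15 J = 0.0149 MeV.

0.0149 MeV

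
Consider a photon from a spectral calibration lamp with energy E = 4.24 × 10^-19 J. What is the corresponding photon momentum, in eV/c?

2.65 eV/c

For a photon p = E/c, so p = 1.414 × 10^-27 kg·m/s.
Converting to eV/c: p = 2.646 eV/c ≈ 2.65 eV/c.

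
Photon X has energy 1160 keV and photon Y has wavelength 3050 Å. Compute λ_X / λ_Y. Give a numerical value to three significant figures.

3.50 × 10^-6

λ_X = 1.069 × 10^-12 m (from energy = 1160 keV, via λ = hc/E).
λ_Y = 3.050 × 10^-7 m (from wavelength = 3050 Å, via λ given directly).
Ratio = 1.069 × 10^-12 / 3.050 × 10^-7 = 3.50 × 10^-6.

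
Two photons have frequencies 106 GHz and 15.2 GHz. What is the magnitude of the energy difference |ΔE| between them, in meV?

0.376 meV

Using E = hf: E₁ = 7.024e-23 J, E₂ = 1.007e-23 J.
|ΔE| = |7.024e-23 − 1.007e-23| = 6.02e-23 J = 0.376 meV.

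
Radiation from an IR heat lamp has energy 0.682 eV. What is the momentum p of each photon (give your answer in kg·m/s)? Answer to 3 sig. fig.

First convert: E = 0.682 eV = 1.0927 × 10^-19 J.
Apply p = E/c: p = 3.645 × 10^-28 kg·m/s.
So p ≈ 3.64 × 10^-28 kg·m/s.

3.64 × 10^-28 kg·m/s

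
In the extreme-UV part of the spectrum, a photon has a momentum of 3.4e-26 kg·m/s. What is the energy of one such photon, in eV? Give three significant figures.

Apply E = pc: E = 1.019e-17 J.
Converting to eV: E = 63.62 eV ≈ 63.6 eV.

63.6 eV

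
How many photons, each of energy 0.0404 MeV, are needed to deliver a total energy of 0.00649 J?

Per-photon energy: E = 6.473 × 10^-15 J (from energy = 0.0404 MeV).
N = E_total / E_photon = 0.00649 J / 6.473 × 10^-15 J = 1.00 × 10^12.

1.00 × 10^12 photons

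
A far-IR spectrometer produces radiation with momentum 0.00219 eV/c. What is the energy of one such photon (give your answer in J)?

In SI units: p = 0.00219 eV/c = 1.1704e-30 kg·m/s.
The photon relation is E = pc, giving E = 3.509e-22 J.
So E ≈ 3.51e-22 J.

3.51e-22 J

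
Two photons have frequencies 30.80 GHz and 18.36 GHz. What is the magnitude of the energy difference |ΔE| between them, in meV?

Using E = hf: E₁ = 2.0408·10^-23 J, E₂ = 1.2165·10^-23 J.
|ΔE| = |2.0408·10^-23 − 1.2165·10^-23| = 8.24·10^-24 J = 0.0514 meV.

0.0514 meV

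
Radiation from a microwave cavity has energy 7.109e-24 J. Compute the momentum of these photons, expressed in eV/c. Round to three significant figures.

4.44e-5 eV/c

(c = 2.99792458e8 m/s, 1 eV = 1.602176634e-19 J.)
Since p = E/c for a photon, p = 2.371e-32 kg·m/s.
Converting to eV/c: p = 4.437e-5 eV/c ≈ 4.44e-5 eV/c.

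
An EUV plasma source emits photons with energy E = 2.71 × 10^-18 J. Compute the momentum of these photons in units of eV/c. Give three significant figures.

16.9 eV/c

The photon relation is p = E/c, giving p = 9.040 × 10^-27 kg·m/s.
Converting to eV/c: p = 16.91 eV/c ≈ 16.9 eV/c.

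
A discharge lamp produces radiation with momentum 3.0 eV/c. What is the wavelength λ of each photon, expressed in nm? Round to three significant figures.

Convert to SI: p = 3.0 eV/c = 1.6033 × 10^-27 kg·m/s.
Since λ = h/p for a photon, λ = 4.133 × 10^-7 m.
Converting to nm: λ = 413.3 nm ≈ 413 nm.

413 nm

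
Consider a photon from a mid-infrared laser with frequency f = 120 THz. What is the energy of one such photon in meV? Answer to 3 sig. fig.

496 meV

Convert to SI: f = 120 THz = 1.2e14 Hz.
The photon relation is E = hf, giving E = 7.951e-20 J.
Converting to meV: E = 496.3 meV ≈ 496 meV.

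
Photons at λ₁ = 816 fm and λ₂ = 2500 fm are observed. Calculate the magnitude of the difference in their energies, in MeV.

Using E = hc/λ: E₁ = 2.434 × 10^-13 J, E₂ = 7.946 × 10^-14 J.
|ΔE| = |2.434 × 10^-13 − 7.946 × 10^-14| = 1.64 × 10^-13 J = 1.02 MeV.

1.02 MeV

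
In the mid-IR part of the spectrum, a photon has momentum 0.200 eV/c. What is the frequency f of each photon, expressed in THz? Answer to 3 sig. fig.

48.4 THz

Use h = 6.62607015e-34 J·s, c = 2.99792458e8 m/s, 1 eV = 1.602176634e-19 J.
First convert: p = 0.200 eV/c = 1.0689e-28 kg·m/s.
The photon relation is f = pc/h, giving f = 4.836e13 Hz.
Converting to THz: f = 48.36 THz ≈ 48.4 THz.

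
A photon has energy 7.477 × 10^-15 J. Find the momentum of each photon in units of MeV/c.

0.0467 MeV/c

(c = 2.99792458 × 10^8 m/s, 1 eV = 1.602176634 × 10^-19 J.)
Apply p = E/c: p = 2.494 × 10^-23 kg·m/s.
Converting to MeV/c: p = 0.04667 MeV/c ≈ 0.0467 MeV/c.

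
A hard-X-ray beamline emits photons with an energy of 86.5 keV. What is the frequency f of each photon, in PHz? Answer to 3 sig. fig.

Convert to SI: E = 86.5 keV = 1.3859 × 10^-14 J.
For a photon f = E/h, so f = 2.092 × 10^19 Hz.
Converting to PHz: f = 20920 PHz ≈ 2.09 × 10^4 PHz.

2.09 × 10^4 PHz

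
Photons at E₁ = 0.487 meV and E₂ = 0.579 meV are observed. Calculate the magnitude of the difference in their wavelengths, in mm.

Using λ = hc/E: λ₁ = 0.002546 m, λ₂ = 0.002141 m.
|Δλ| = |0.002546 − 0.002141| = 4.05 × 10^-4 m = 0.405 mm.

0.405 mm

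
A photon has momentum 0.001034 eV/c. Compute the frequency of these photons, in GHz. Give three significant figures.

250 GHz

(h = 6.62607015·10^-34 J·s, c = 2.99792458·10^8 m/s, 1 eV = 1.602176634·10^-19 J.)
In SI units: p = 0.001034 eV/c = 5.5260·10^-31 kg·m/s.
For a photon f = pc/h, so f = 2.500·10^11 Hz.
Converting to GHz: f = 250.0 GHz ≈ 250 GHz.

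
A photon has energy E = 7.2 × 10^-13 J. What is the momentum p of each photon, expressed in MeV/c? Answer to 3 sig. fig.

(c = 2.99792458 × 10^8 m/s, 1 eV = 1.602176634 × 10^-19 J.)
For a photon p = E/c, so p = 2.402 × 10^-21 kg·m/s.
Converting to MeV/c: p = 4.494 MeV/c ≈ 4.49 MeV/c.

4.49 MeV/c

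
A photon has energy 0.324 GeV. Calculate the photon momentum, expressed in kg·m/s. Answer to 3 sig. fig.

1.73 × 10^-19 kg·m/s

(c = 2.99792458 × 10^8 m/s, 1 eV = 1.602176634 × 10^-19 J.)
Convert to SI: E = 0.324 GeV = 5.1911 × 10^-11 J.
For a photon p = E/c, so p = 1.732 × 10^-19 kg·m/s.
So p ≈ 1.73 × 10^-19 kg·m/s.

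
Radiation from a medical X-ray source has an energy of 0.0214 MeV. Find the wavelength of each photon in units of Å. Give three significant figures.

0.579 Å

Use h = 6.62607015e-34 J·s, c = 2.99792458e8 m/s, 1 eV = 1.602176634e-19 J.
In SI units: E = 0.0214 MeV = 3.4287e-15 J.
For a photon λ = hc/E, so λ = 5.794e-11 m.
Converting to Å: λ = 0.5794 Å ≈ 0.579 Å.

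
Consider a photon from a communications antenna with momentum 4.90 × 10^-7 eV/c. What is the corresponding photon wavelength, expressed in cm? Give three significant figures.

Convert to SI: p = 4.90 × 10^-7 eV/c = 2.6187 × 10^-34 kg·m/s.
For a photon λ = h/p, so λ = 2.530 m.
Converting to cm: λ = 253.0 cm ≈ 253 cm.

253 cm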